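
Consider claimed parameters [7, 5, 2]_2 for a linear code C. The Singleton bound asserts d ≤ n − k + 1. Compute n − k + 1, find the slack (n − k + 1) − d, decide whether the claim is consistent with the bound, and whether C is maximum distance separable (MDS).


Singleton RHS = n − k + 1 = 3, slack = 1, bound satisfied, not MDS.

Singleton bound: d ≤ n − k + 1.
Here n = 7, k = 5, so n − k + 1 = 3.
Given d = 2, check d ≤ 3: YES.
Slack = (n − k + 1) − d = 1.
The code is NOT MDS (slack = 1 > 0).
Description: the claimed parameters are [7, 5, 2]_2; such a code would be non-MDS.


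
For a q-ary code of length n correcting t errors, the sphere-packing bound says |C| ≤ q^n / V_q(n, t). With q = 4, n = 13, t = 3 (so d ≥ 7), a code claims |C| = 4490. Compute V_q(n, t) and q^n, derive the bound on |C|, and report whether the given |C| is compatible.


V_q(n, t) = 8464, q^n = 67108864, Hamming bound = 7928, |C| = 4490 ≤ bound (satisfied).

Step 1: Compute V_q(n, t) = Σ_{j=0}^3 C(n, j) (q−1)^j.
  j = 0: C(13,0)·(3)^0 = 1·1 = 1.
  j = 1: C(13,1)·(3)^1 = 13·3 = 39.
  j = 2: C(13,2)·(3)^2 = 78·9 = 702.
  j = 3: C(13,3)·(3)^3 = 286·27 = 7722.
  V_q(n, t) = 1 + 39 + 702 + 7722 = 8464.
Step 2: q^n = 4^13 = 67108864.
Step 3: Hamming bound ⌊q^n / V_q(n,t)⌋ = ⌊67108864/8464⌋ = 7928.
Step 4: Compare |C| = 4490 to 7928: satisfied.
The claimed |C| lies below the Hamming bound.


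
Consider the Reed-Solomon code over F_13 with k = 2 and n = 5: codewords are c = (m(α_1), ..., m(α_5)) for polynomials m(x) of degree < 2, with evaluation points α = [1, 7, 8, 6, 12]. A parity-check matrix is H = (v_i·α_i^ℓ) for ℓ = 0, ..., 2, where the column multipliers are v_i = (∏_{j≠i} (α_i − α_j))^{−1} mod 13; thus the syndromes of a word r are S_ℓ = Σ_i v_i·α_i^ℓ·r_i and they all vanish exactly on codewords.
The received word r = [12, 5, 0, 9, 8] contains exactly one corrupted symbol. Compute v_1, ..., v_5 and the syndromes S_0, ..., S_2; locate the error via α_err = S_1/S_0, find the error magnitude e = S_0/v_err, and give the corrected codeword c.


S = (5, 9, 11), error at position 2, error magnitude e = 7, c = [12, 11, 0, 9, 8].

Step 1: column multipliers v_i = (∏_{j≠i}(α_i − α_j))^{−1} mod 13.
  i = 1 (α = 1): (1−7)(1−8)(1−6)(1−12) = (−6)·(−7)·(−5)·(−11) = 2310 ≡ 9, so v_1 = 9^{−1} = 3 (mod 13).
  i = 2 (α = 7): (7−1)(7−8)(7−6)(7−12) = 6·(−1)·1·(−5) = 30 ≡ 4, so v_2 = 4^{−1} = 10 (mod 13).
  i = 3 (α = 8): (8−1)(8−7)(8−6)(8−12) = 7·1·2·(−4) = −56 ≡ 9, so v_3 = 9^{−1} = 3 (mod 13).
  i = 4 (α = 6): (6−1)(6−7)(6−8)(6−12) = 5·(−1)·(−2)·(−6) = −60 ≡ 5, so v_4 = 5^{−1} = 8 (mod 13).
  i = 5 (α = 12): (12−1)(12−7)(12−8)(12−6) = 11·5·4·6 = 1320 ≡ 7, so v_5 = 7^{−1} = 2 (mod 13).
  v = [3, 10, 3, 8, 2].
Step 2: syndromes of r = [12, 5, 0, 9, 8] (all sums mod 13).
  S_0 = Σ v_i r_i = 3·12 + 10·5 + 3·0 + 8·9 + 2·8 = 174 ≡ 5.
  S_1 = Σ v_i α_i r_i = 3·1·12 + 10·7·5 + 3·8·0 + 8·6·9 + 2·12·8 = 1010 ≡ 9.
  α_i^2 mod 13 = [1, 10, 12, 10, 1].
  S_2 = Σ v_i α_i^2 r_i = 3·1·12 + 10·10·5 + 3·12·0 + 8·10·9 + 2·1·8 = 1272 ≡ 11.
  S = (5, 9, 11) ≠ 0, so r is not a codeword (an error is present).
Step 3: locate the error. For a single error e at position i, S_ℓ = v_i·e·α_i^ℓ, so α_err = S_1/S_0.
  S_0^{−1} = 5^{−1} = 8 (mod 13), so α_err = 9·8 = 72 ≡ 7 = α_2. Error position i = 2.
  Consistency check: S_2/S_1 = 11·3 = 33 ≡ 7 = α_err ✓ (single-error assumption holds).
Step 4: error magnitude e = S_0/v_2 = S_0·∏_{j≠2}(α_2 − α_j) = 5·4 = 20 ≡ 7 (mod 13).
Step 5: correct position 2: c_2 = r_2 − e = 5 − 7 ≡ 11 (mod 13). Hence c = [12, 11, 0, 9, 8].
  Check: interpolating c through the α_i gives m(x) = 10 + 2·x (degree < 2) with m(α_i) = c_i for every i, so c is indeed a codeword.


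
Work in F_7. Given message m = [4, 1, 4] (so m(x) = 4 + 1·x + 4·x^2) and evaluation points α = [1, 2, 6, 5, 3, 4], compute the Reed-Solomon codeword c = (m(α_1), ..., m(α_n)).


c = [2, 1, 0, 4, 1, 2]

Message polynomial: m(x) = 4 + 1·x + 4·x^2 (mod 7).
For each evaluation point α_i, compute m(α_i) mod 7:
  α_1 = 1: Horner steps 4 → 5 → 2, so m(1) = 2.
  α_2 = 2: Horner steps 4 → 2 → 1, so m(2) = 1.
  α_3 = 6: Horner steps 4 → 4 → 0, so m(6) = 0.
  α_4 = 5: Horner steps 4 → 0 → 4, so m(5) = 4.
  α_5 = 3: Horner steps 4 → 6 → 1, so m(3) = 1.
  α_6 = 4: Horner steps 4 → 3 → 2, so m(4) = 2.
Codeword c = [2, 1, 0, 4, 1, 2] ∈ F_7^6.


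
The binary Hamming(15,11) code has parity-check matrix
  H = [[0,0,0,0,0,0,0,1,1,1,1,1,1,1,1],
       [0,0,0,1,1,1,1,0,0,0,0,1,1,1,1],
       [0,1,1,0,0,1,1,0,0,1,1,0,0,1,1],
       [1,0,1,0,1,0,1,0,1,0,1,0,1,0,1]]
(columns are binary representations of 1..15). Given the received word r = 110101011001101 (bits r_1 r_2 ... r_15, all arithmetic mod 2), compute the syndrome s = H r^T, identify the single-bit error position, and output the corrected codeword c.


s = (1, 1, 1, 0)^T, error position = 14, corrected codeword c = 110101011001111

Compute s = H r^T mod 2 one row at a time:
  s_1 = 1 + 1 + 0 + 0 + 1 + 1 + 0 + 1 = 5 ≡ 1 (mod 2).
  s_2 = 1 + 0 + 1 + 0 + 1 + 1 + 0 + 1 = 5 ≡ 1 (mod 2).
  s_3 = 1 + 0 + 1 + 0 + 0 + 0 + 0 + 1 = 3 ≡ 1 (mod 2).
  s_4 = 1 + 0 + 0 + 0 + 1 + 0 + 1 + 1 = 4 ≡ 0 (mod 2).
s = (1, 1, 1, 0)^T — this equals column 14 of H (binary 1110), so error is at position 14.
Correct: flip bit 14 of r = 110101011001101 to get c = 110101011001111.


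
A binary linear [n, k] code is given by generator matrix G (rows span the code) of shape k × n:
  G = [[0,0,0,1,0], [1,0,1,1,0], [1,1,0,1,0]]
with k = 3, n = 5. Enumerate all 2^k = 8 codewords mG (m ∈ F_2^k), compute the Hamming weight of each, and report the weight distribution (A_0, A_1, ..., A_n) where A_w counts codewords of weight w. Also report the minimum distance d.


Weight distribution: A_0 = 1, A_1 = 1, A_2 = 3, A_3 = 3. Minimum distance d = 1.

Enumerate all 2^3 = 8 messages m ∈ F_2^3.
For each, compute codeword c = mG in F_2^5, then tally its weight.
  m = 000 → c = 00000, weight = 0.
  m = 100 → c = 00010, weight = 1.
  m = 010 → c = 10110, weight = 3.
  m = 110 → c = 10100, weight = 2.
  m = 001 → c = 11010, weight = 3.
  m = 101 → c = 11000, weight = 2.
  m = 011 → c = 01100, weight = 2.
  m = 111 → c = 01110, weight = 3.
Tally weights:
  weight 0: 1 codewords.
  weight 1: 1 codewords.
  weight 2: 3 codewords.
  weight 3: 3 codewords.
Minimum distance d = smallest w > 0 with A_w > 0 = 1.
Sanity: Σ A_w = 8 = 2^3 = 8 ✓.


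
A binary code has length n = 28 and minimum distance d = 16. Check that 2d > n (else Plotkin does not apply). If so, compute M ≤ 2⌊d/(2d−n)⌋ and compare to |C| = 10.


Plotkin bound M ≤ 8; given |C| = 10 > bound (violated).

Check applicability: 2d = 32, n = 28.
2d − n = 4 > 0, so Plotkin applies.
Compute d/(2d−n) = 16/4 ≈ 4.0000.
⌊d/(2d−n)⌋ = 4.
Plotkin bound: M ≤ 2·4 = 8.
Given |C| = 10, check: VIOLATED.
This |C| is above the Plotkin bound, so no binary code with n = 28, d = 16 and 10 codewords exists.


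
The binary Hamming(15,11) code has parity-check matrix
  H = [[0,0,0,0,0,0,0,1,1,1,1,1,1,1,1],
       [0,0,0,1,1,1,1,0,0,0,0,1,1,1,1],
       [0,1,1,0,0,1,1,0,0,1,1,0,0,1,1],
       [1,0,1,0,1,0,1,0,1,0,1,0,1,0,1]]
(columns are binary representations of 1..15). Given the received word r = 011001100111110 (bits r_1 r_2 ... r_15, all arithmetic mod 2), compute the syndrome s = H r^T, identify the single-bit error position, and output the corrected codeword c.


s = (1, 1, 1, 0)^T, error position = 14, corrected codeword c = 011001100111100

Compute s = H r^T mod 2 one row at a time:
  s_1 = 0 + 0 + 1 + 1 + 1 + 1 + 1 + 0 = 5 ≡ 1 (mod 2).
  s_2 = 0 + 0 + 1 + 1 + 1 + 1 + 1 + 0 = 5 ≡ 1 (mod 2).
  s_3 = 1 + 1 + 1 + 1 + 1 + 1 + 1 + 0 = 7 ≡ 1 (mod 2).
  s_4 = 0 + 1 + 0 + 1 + 0 + 1 + 1 + 0 = 4 ≡ 0 (mod 2).
s = (1, 1, 1, 0)^T — this equals column 14 of H (binary 1110), so error is at position 14.
Correct: flip bit 14 of r = 011001100111110 to get c = 011001100111100.


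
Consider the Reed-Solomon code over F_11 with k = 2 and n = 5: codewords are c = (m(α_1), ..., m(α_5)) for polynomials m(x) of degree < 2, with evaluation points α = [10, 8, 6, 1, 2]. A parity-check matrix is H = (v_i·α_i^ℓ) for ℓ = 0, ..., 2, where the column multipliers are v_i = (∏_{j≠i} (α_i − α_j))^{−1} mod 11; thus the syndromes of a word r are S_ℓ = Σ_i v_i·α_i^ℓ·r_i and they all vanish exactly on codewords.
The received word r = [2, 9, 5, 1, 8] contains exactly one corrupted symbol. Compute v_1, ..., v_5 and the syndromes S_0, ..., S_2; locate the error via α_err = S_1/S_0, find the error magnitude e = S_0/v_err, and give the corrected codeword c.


S = (4, 4, 4), error at position 4, error magnitude e = 6, c = [2, 9, 5, 6, 8].

Step 1: column multipliers v_i = (∏_{j≠i}(α_i − α_j))^{−1} mod 11.
  i = 1 (α = 10): (10−8)(10−6)(10−1)(10−2) = 2·4·9·8 = 576 ≡ 4, so v_1 = 4^{−1} = 3 (mod 11).
  i = 2 (α = 8): (8−10)(8−6)(8−1)(8−2) = (−2)·2·7·6 = −168 ≡ 8, so v_2 = 8^{−1} = 7 (mod 11).
  i = 3 (α = 6): (6−10)(6−8)(6−1)(6−2) = (−4)·(−2)·5·4 = 160 ≡ 6, so v_3 = 6^{−1} = 2 (mod 11).
  i = 4 (α = 1): (1−10)(1−8)(1−6)(1−2) = (−9)·(−7)·(−5)·(−1) = 315 ≡ 7, so v_4 = 7^{−1} = 8 (mod 11).
  i = 5 (α = 2): (2−10)(2−8)(2−6)(2−1) = (−8)·(−6)·(−4)·1 = −192 ≡ 6, so v_5 = 6^{−1} = 2 (mod 11).
  v = [3, 7, 2, 8, 2].
Step 2: syndromes of r = [2, 9, 5, 1, 8] (all sums mod 11).
  S_0 = Σ v_i r_i = 3·2 + 7·9 + 2·5 + 8·1 + 2·8 = 103 ≡ 4.
  S_1 = Σ v_i α_i r_i = 3·10·2 + 7·8·9 + 2·6·5 + 8·1·1 + 2·2·8 = 664 ≡ 4.
  α_i^2 mod 11 = [1, 9, 3, 1, 4].
  S_2 = Σ v_i α_i^2 r_i = 3·1·2 + 7·9·9 + 2·3·5 + 8·1·1 + 2·4·8 = 675 ≡ 4.
  S = (4, 4, 4) ≠ 0, so r is not a codeword (an error is present).
Step 3: locate the error. For a single error e at position i, S_ℓ = v_i·e·α_i^ℓ, so α_err = S_1/S_0.
  S_0^{−1} = 4^{−1} = 3 (mod 11), so α_err = 4·3 = 12 ≡ 1 = α_4. Error position i = 4.
  Consistency check: S_2/S_1 = 4·3 = 12 ≡ 1 = α_err ✓ (single-error assumption holds).
Step 4: error magnitude e = S_0/v_4 = S_0·∏_{j≠4}(α_4 − α_j) = 4·7 = 28 ≡ 6 (mod 11).
Step 5: correct position 4: c_4 = r_4 − e = 1 − 6 ≡ 6 (mod 11). Hence c = [2, 9, 5, 6, 8].
  Check: interpolating c through the α_i gives m(x) = 4 + 2·x (degree < 2) with m(α_i) = c_i for every i, so c is indeed a codeword.


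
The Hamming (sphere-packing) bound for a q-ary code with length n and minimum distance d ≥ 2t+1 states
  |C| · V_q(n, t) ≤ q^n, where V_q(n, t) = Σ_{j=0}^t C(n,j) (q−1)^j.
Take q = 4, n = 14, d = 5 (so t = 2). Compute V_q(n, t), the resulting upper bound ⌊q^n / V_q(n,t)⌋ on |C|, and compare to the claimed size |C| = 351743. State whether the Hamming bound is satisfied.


V_q(n, t) = 862, q^n = 268435456, Hamming bound = 311410, |C| = 351743 > bound (violated).

Step 1: Compute V_q(n, t) = Σ_{j=0}^2 C(n, j) (q−1)^j.
  j = 0: C(14,0)·(3)^0 = 1·1 = 1.
  j = 1: C(14,1)·(3)^1 = 14·3 = 42.
  j = 2: C(14,2)·(3)^2 = 91·9 = 819.
  V_q(n, t) = 1 + 42 + 819 = 862.
Step 2: q^n = 4^14 = 268435456.
Step 3: Hamming bound ⌊q^n / V_q(n,t)⌋ = ⌊268435456/862⌋ = 311410.
Step 4: Compare |C| = 351743 to 311410: violated.
The claimed |C| lies above the Hamming bound, so no 4-ary code of length 14 with d ≥ 5 can have 351743 codewords.


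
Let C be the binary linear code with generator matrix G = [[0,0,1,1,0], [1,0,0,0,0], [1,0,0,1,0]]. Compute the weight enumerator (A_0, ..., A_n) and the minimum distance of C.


Weight distribution: A_0 = 1, A_1 = 3, A_2 = 3, A_3 = 1. Minimum distance d = 1.

Enumerate all 2^3 = 8 messages m ∈ F_2^3.
For each, compute codeword c = mG in F_2^5, then tally its weight.
  m = 000 → c = 00000, weight = 0.
  m = 100 → c = 00110, weight = 2.
  m = 010 → c = 10000, weight = 1.
  m = 110 → c = 10110, weight = 3.
  m = 001 → c = 10010, weight = 2.
  m = 101 → c = 10100, weight = 2.
  m = 011 → c = 00010, weight = 1.
  m = 111 → c = 00100, weight = 1.
Tally weights:
  weight 0: 1 codewords.
  weight 1: 3 codewords.
  weight 2: 3 codewords.
  weight 3: 1 codewords.
Minimum distance d = smallest w > 0 with A_w > 0 = 1.
Sanity: Σ A_w = 8 = 2^3 = 8 ✓.


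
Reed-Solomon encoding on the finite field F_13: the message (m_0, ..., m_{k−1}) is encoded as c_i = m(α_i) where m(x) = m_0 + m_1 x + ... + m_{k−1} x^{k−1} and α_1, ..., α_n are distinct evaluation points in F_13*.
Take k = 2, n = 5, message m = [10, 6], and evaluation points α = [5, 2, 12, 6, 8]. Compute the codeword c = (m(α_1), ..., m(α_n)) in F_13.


c = [1, 9, 4, 7, 6]

Message polynomial: m(x) = 10 + 6·x (mod 13).
For each evaluation point α_i, compute m(α_i) mod 13:
  α_1 = 5: Horner steps 6 → 1, so m(5) = 1.
  α_2 = 2: Horner steps 6 → 9, so m(2) = 9.
  α_3 = 12: Horner steps 6 → 4, so m(12) = 4.
  α_4 = 6: Horner steps 6 → 7, so m(6) = 7.
  α_5 = 8: Horner steps 6 → 6, so m(8) = 6.
Codeword c = [1, 9, 4, 7, 6] ∈ F_13^5.


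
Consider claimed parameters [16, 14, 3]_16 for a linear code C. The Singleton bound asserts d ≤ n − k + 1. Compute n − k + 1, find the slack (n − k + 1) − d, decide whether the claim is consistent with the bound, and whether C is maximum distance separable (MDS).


Singleton RHS = n − k + 1 = 3, slack = 0, bound satisfied, MDS.

Singleton bound: d ≤ n − k + 1.
Here n = 16, k = 14, so n − k + 1 = 3.
Given d = 3, check d ≤ 3: YES.
Slack = (n − k + 1) − d = 0.
The code is MDS (slack = 0).
Description: the claimed parameters are [16, 14, 3]_16; such a code would be MDS (meets Singleton bound).


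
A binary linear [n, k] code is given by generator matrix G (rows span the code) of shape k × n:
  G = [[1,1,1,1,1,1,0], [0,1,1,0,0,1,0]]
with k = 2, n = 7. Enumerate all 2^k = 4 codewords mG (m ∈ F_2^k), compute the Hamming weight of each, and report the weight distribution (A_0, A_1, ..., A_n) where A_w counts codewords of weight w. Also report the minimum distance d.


Weight distribution: A_0 = 1, A_3 = 2, A_6 = 1. Minimum distance d = 3.

Enumerate all 2^2 = 4 messages m ∈ F_2^2.
For each, compute codeword c = mG in F_2^7, then tally its weight.
  m = 00 → c = 0000000, weight = 0.
  m = 10 → c = 1111110, weight = 6.
  m = 01 → c = 0110010, weight = 3.
  m = 11 → c = 1001100, weight = 3.
Tally weights:
  weight 0: 1 codewords.
  weight 3: 2 codewords.
  weight 6: 1 codewords.
Minimum distance d = smallest w > 0 with A_w > 0 = 3.
Sanity: Σ A_w = 4 = 2^2 = 4 ✓.


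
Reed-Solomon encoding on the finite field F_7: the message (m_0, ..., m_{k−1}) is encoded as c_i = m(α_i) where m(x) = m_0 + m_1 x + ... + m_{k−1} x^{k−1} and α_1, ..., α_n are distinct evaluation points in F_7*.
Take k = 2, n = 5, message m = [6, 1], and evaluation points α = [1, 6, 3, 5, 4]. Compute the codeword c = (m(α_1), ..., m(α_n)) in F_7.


c = [0, 5, 2, 4, 3]

Message polynomial: m(x) = 6 + 1·x (mod 7).
For each evaluation point α_i, compute m(α_i) mod 7:
  α_1 = 1: Horner steps 1 → 0, so m(1) = 0.
  α_2 = 6: Horner steps 1 → 5, so m(6) = 5.
  α_3 = 3: Horner steps 1 → 2, so m(3) = 2.
  α_4 = 5: Horner steps 1 → 4, so m(5) = 4.
  α_5 = 4: Horner steps 1 → 3, so m(4) = 3.
Codeword c = [0, 5, 2, 4, 3] ∈ F_7^5.


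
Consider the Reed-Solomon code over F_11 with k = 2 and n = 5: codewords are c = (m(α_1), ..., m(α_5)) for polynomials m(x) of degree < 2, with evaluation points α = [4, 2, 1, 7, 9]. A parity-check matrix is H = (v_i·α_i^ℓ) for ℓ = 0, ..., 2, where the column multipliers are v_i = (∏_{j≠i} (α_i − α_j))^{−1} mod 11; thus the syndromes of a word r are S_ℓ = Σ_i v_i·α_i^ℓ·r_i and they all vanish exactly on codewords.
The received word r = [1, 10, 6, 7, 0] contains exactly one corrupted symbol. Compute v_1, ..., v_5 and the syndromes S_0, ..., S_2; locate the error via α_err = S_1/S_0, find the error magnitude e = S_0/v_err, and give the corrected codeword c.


S = (5, 10, 9), error at position 2, error magnitude e = 2, c = [1, 8, 6, 7, 0].

Step 1: column multipliers v_i = (∏_{j≠i}(α_i − α_j))^{−1} mod 11.
  i = 1 (α = 4): (4−2)(4−1)(4−7)(4−9) = 2·3·(−3)·(−5) = 90 ≡ 2, so v_1 = 2^{−1} = 6 (mod 11).
  i = 2 (α = 2): (2−4)(2−1)(2−7)(2−9) = (−2)·1·(−5)·(−7) = −70 ≡ 7, so v_2 = 7^{−1} = 8 (mod 11).
  i = 3 (α = 1): (1−4)(1−2)(1−7)(1−9) = (−3)·(−1)·(−6)·(−8) = 144 ≡ 1, so v_3 = 1^{−1} = 1 (mod 11).
  i = 4 (α = 7): (7−4)(7−2)(7−1)(7−9) = 3·5·6·(−2) = −180 ≡ 7, so v_4 = 7^{−1} = 8 (mod 11).
  i = 5 (α = 9): (9−4)(9−2)(9−1)(9−7) = 5·7·8·2 = 560 ≡ 10, so v_5 = 10^{−1} = 10 (mod 11).
  v = [6, 8, 1, 8, 10].
Step 2: syndromes of r = [1, 10, 6, 7, 0] (all sums mod 11).
  S_0 = Σ v_i r_i = 6·1 + 8·10 + 1·6 + 8·7 + 10·0 = 148 ≡ 5.
  S_1 = Σ v_i α_i r_i = 6·4·1 + 8·2·10 + 1·1·6 + 8·7·7 + 10·9·0 = 582 ≡ 10.
  α_i^2 mod 11 = [5, 4, 1, 5, 4].
  S_2 = Σ v_i α_i^2 r_i = 6·5·1 + 8·4·10 + 1·1·6 + 8·5·7 + 10·4·0 = 636 ≡ 9.
  S = (5, 10, 9) ≠ 0, so r is not a codeword (an error is present).
Step 3: locate the error. For a single error e at position i, S_ℓ = v_i·e·α_i^ℓ, so α_err = S_1/S_0.
  S_0^{−1} = 5^{−1} = 9 (mod 11), so α_err = 10·9 = 90 ≡ 2 = α_2. Error position i = 2.
  Consistency check: S_2/S_1 = 9·10 = 90 ≡ 2 = α_err ✓ (single-error assumption holds).
Step 4: error magnitude e = S_0/v_2 = S_0·∏_{j≠2}(α_2 − α_j) = 5·7 = 35 ≡ 2 (mod 11).
Step 5: correct position 2: c_2 = r_2 − e = 10 − 2 ≡ 8 (mod 11). Hence c = [1, 8, 6, 7, 0].
  Check: interpolating c through the α_i gives m(x) = 4 + 2·x (degree < 2) with m(α_i) = c_i for every i, so c is indeed a codeword.


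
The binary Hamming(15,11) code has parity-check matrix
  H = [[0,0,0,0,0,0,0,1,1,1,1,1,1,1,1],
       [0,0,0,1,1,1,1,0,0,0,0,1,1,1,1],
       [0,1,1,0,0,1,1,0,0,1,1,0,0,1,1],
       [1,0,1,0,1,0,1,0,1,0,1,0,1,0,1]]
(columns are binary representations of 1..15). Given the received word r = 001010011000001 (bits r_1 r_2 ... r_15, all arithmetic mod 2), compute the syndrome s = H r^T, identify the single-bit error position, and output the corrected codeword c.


s = (1, 0, 0, 0)^T, error position = 8, corrected codeword c = 001010001000001

Compute s = H r^T mod 2 one row at a time:
  s_1 = 1 + 1 + 0 + 0 + 0 + 0 + 0 + 1 = 3 ≡ 1 (mod 2).
  s_2 = 0 + 1 + 0 + 0 + 0 + 0 + 0 + 1 = 2 ≡ 0 (mod 2).
  s_3 = 0 + 1 + 0 + 0 + 0 + 0 + 0 + 1 = 2 ≡ 0 (mod 2).
  s_4 = 0 + 1 + 1 + 0 + 1 + 0 + 0 + 1 = 4 ≡ 0 (mod 2).
s = (1, 0, 0, 0)^T — this equals column 8 of H (binary 1000), so error is at position 8.
Correct: flip bit 8 of r = 001010011000001 to get c = 001010001000001.


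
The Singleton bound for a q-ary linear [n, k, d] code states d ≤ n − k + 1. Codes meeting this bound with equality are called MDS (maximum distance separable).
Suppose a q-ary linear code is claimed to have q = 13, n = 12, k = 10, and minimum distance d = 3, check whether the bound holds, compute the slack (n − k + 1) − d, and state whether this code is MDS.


Singleton RHS = n − k + 1 = 3, slack = 0, bound satisfied, MDS.

Singleton bound: d ≤ n − k + 1.
Here n = 12, k = 10, so n − k + 1 = 3.
Given d = 3, check d ≤ 3: YES.
Slack = (n − k + 1) − d = 0.
The code is MDS (slack = 0).
Description: the claimed parameters are [12, 10, 3]_13; such a code would be MDS (meets Singleton bound).


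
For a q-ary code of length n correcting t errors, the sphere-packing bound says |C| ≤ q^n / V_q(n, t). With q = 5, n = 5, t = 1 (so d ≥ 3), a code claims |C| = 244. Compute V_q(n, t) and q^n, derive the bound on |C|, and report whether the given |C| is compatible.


V_q(n, t) = 21, q^n = 3125, Hamming bound = 148, |C| = 244 > bound (violated).

Step 1: Compute V_q(n, t) = Σ_{j=0}^1 C(n, j) (q−1)^j.
  j = 0: C(5,0)·(4)^0 = 1·1 = 1.
  j = 1: C(5,1)·(4)^1 = 5·4 = 20.
  V_q(n, t) = 1 + 20 = 21.
Step 2: q^n = 5^5 = 3125.
Step 3: Hamming bound ⌊q^n / V_q(n,t)⌋ = ⌊3125/21⌋ = 148.
Step 4: Compare |C| = 244 to 148: violated.
The claimed |C| lies above the Hamming bound, so no 5-ary code of length 5 with d ≥ 3 can have 244 codewords.


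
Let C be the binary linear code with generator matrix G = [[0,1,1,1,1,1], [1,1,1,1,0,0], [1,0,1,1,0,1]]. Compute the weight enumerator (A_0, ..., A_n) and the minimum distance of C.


Weight distribution: A_0 = 1, A_2 = 1, A_3 = 3, A_4 = 2, A_5 = 1. Minimum distance d = 2.

Enumerate all 2^3 = 8 messages m ∈ F_2^3.
For each, compute codeword c = mG in F_2^6, then tally its weight.
  m = 000 → c = 000000, weight = 0.
  m = 100 → c = 011111, weight = 5.
  m = 010 → c = 111100, weight = 4.
  m = 110 → c = 100011, weight = 3.
  m = 001 → c = 101101, weight = 4.
  m = 101 → c = 110010, weight = 3.
  m = 011 → c = 010001, weight = 2.
  m = 111 → c = 001110, weight = 3.
Tally weights:
  weight 0: 1 codewords.
  weight 2: 1 codewords.
  weight 3: 3 codewords.
  weight 4: 2 codewords.
  weight 5: 1 codewords.
Minimum distance d = smallest w > 0 with A_w > 0 = 2.
Sanity: Σ A_w = 8 = 2^3 = 8 ✓.


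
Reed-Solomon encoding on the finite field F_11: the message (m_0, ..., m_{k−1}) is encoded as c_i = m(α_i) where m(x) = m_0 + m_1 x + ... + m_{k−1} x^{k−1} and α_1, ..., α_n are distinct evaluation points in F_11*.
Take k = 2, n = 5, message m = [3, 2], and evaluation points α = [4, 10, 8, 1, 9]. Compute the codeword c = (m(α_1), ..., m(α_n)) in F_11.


c = [0, 1, 8, 5, 10]

Message polynomial: m(x) = 3 + 2·x (mod 11).
For each evaluation point α_i, compute m(α_i) mod 11:
  α_1 = 4: Horner steps 2 → 0, so m(4) = 0.
  α_2 = 10: Horner steps 2 → 1, so m(10) = 1.
  α_3 = 8: Horner steps 2 → 8, so m(8) = 8.
  α_4 = 1: Horner steps 2 → 5, so m(1) = 5.
  α_5 = 9: Horner steps 2 → 10, so m(9) = 10.
Codeword c = [0, 1, 8, 5, 10] ∈ F_11^5.


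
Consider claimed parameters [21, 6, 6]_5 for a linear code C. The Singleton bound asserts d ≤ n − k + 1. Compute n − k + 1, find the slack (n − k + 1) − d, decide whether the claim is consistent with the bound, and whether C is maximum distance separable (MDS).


Singleton RHS = n − k + 1 = 16, slack = 10, bound satisfied, not MDS.

Singleton bound: d ≤ n − k + 1.
Here n = 21, k = 6, so n − k + 1 = 16.
Given d = 6, check d ≤ 16: YES.
Slack = (n − k + 1) − d = 10.
The code is NOT MDS (slack = 10 > 0).
Description: the claimed parameters are [21, 6, 6]_5; such a code would be non-MDS.


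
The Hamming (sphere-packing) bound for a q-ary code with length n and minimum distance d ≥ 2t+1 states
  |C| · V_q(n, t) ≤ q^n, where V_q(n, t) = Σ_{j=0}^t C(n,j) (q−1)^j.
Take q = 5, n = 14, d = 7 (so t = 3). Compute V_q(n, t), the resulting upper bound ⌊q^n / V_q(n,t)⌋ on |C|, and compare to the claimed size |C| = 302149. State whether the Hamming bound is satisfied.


V_q(n, t) = 24809, q^n = 6103515625, Hamming bound = 246020, |C| = 302149 > bound (violated).

Step 1: Compute V_q(n, t) = Σ_{j=0}^3 C(n, j) (q−1)^j.
  j = 0: C(14,0)·(4)^0 = 1·1 = 1.
  j = 1: C(14,1)·(4)^1 = 14·4 = 56.
  j = 2: C(14,2)·(4)^2 = 91·16 = 1456.
  j = 3: C(14,3)·(4)^3 = 364·64 = 23296.
  V_q(n, t) = 1 + 56 + 1456 + 23296 = 24809.
Step 2: q^n = 5^14 = 6103515625.
Step 3: Hamming bound ⌊q^n / V_q(n,t)⌋ = ⌊6103515625/24809⌋ = 246020.
Step 4: Compare |C| = 302149 to 246020: violated.
The claimed |C| lies above the Hamming bound, so no 5-ary code of length 14 with d ≥ 7 can have 302149 codewords.


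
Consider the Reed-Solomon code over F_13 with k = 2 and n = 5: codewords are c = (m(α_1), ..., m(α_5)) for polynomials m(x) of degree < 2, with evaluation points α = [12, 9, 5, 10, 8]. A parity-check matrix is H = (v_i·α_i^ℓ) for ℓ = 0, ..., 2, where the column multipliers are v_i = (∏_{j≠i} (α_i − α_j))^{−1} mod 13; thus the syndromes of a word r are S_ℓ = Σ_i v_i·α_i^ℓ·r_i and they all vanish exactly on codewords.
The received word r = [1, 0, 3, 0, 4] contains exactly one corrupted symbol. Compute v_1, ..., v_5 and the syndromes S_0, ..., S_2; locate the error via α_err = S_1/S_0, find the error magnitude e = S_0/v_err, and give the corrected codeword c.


S = (5, 11, 6), error at position 4, error magnitude e = 4, c = [1, 0, 3, 9, 4].

Step 1: column multipliers v_i = (∏_{j≠i}(α_i − α_j))^{−1} mod 13.
  i = 1 (α = 12): (12−9)(12−5)(12−10)(12−8) = 3·7·2·4 = 168 ≡ 12, so v_1 = 12^{−1} = 12 (mod 13).
  i = 2 (α = 9): (9−12)(9−5)(9−10)(9−8) = (−3)·4·(−1)·1 = 12 ≡ 12, so v_2 = 12^{−1} = 12 (mod 13).
  i = 3 (α = 5): (5−12)(5−9)(5−10)(5−8) = (−7)·(−4)·(−5)·(−3) = 420 ≡ 4, so v_3 = 4^{−1} = 10 (mod 13).
  i = 4 (α = 10): (10−12)(10−9)(10−5)(10−8) = (−2)·1·5·2 = −20 ≡ 6, so v_4 = 6^{−1} = 11 (mod 13).
  i = 5 (α = 8): (8−12)(8−9)(8−5)(8−10) = (−4)·(−1)·3·(−2) = −24 ≡ 2, so v_5 = 2^{−1} = 7 (mod 13).
  v = [12, 12, 10, 11, 7].
Step 2: syndromes of r = [1, 0, 3, 0, 4] (all sums mod 13).
  S_0 = Σ v_i r_i = 12·1 + 12·0 + 10·3 + 11·0 + 7·4 = 70 ≡ 5.
  S_1 = Σ v_i α_i r_i = 12·12·1 + 12·9·0 + 10·5·3 + 11·10·0 + 7·8·4 = 518 ≡ 11.
  α_i^2 mod 13 = [1, 3, 12, 9, 12].
  S_2 = Σ v_i α_i^2 r_i = 12·1·1 + 12·3·0 + 10·12·3 + 11·9·0 + 7·12·4 = 708 ≡ 6.
  S = (5, 11, 6) ≠ 0, so r is not a codeword (an error is present).
Step 3: locate the error. For a single error e at position i, S_ℓ = v_i·e·α_i^ℓ, so α_err = S_1/S_0.
  S_0^{−1} = 5^{−1} = 8 (mod 13), so α_err = 11·8 = 88 ≡ 10 = α_4. Error position i = 4.
  Consistency check: S_2/S_1 = 6·6 = 36 ≡ 10 = α_err ✓ (single-error assumption holds).
Step 4: error magnitude e = S_0/v_4 = S_0·∏_{j≠4}(α_4 − α_j) = 5·6 = 30 ≡ 4 (mod 13).
Step 5: correct position 4: c_4 = r_4 − e = 0 − 4 ≡ 9 (mod 13). Hence c = [1, 0, 3, 9, 4].
  Check: interpolating c through the α_i gives m(x) = 10 + 9·x (degree < 2) with m(α_i) = c_i for every i, so c is indeed a codeword.


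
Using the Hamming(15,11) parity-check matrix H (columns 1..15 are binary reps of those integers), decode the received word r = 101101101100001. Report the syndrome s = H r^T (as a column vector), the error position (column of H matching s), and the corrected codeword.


s = (1, 0, 1, 1)^T, error position = 11, corrected codeword c = 101101101110001

Compute s = H r^T mod 2 one row at a time:
  s_1 = 0 + 1 + 1 + 0 + 0 + 0 + 0 + 1 = 3 ≡ 1 (mod 2).
  s_2 = 1 + 0 + 1 + 1 + 0 + 0 + 0 + 1 = 4 ≡ 0 (mod 2).
  s_3 = 0 + 1 + 1 + 1 + 1 + 0 + 0 + 1 = 5 ≡ 1 (mod 2).
  s_4 = 1 + 1 + 0 + 1 + 1 + 0 + 0 + 1 = 5 ≡ 1 (mod 2).
s = (1, 0, 1, 1)^T — this equals column 11 of H (binary 1011), so error is at position 11.
Correct: flip bit 11 of r = 101101101100001 to get c = 101101101110001.


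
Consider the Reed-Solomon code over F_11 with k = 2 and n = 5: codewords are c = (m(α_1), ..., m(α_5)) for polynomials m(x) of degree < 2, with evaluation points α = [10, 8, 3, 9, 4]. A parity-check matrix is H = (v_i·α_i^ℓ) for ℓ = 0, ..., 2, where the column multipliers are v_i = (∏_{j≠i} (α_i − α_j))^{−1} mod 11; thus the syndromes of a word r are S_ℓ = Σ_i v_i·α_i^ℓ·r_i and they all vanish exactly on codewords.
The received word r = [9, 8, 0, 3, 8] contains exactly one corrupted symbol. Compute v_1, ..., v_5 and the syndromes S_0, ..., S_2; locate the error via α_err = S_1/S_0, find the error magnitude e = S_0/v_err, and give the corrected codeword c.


S = (2, 8, 10), error at position 5, error magnitude e = 2, c = [9, 8, 0, 3, 6].

Step 1: column multipliers v_i = (∏_{j≠i}(α_i − α_j))^{−1} mod 11.
  i = 1 (α = 10): (10−8)(10−3)(10−9)(10−4) = 2·7·1·6 = 84 ≡ 7, so v_1 = 7^{−1} = 8 (mod 11).
  i = 2 (α = 8): (8−10)(8−3)(8−9)(8−4) = (−2)·5·(−1)·4 = 40 ≡ 7, so v_2 = 7^{−1} = 8 (mod 11).
  i = 3 (α = 3): (3−10)(3−8)(3−9)(3−4) = (−7)·(−5)·(−6)·(−1) = 210 ≡ 1, so v_3 = 1^{−1} = 1 (mod 11).
  i = 4 (α = 9): (9−10)(9−8)(9−3)(9−4) = (−1)·1·6·5 = −30 ≡ 3, so v_4 = 3^{−1} = 4 (mod 11).
  i = 5 (α = 4): (4−10)(4−8)(4−3)(4−9) = (−6)·(−4)·1·(−5) = −120 ≡ 1, so v_5 = 1^{−1} = 1 (mod 11).
  v = [8, 8, 1, 4, 1].
Step 2: syndromes of r = [9, 8, 0, 3, 8] (all sums mod 11).
  S_0 = Σ v_i r_i = 8·9 + 8·8 + 1·0 + 4·3 + 1·8 = 156 ≡ 2.
  S_1 = Σ v_i α_i r_i = 8·10·9 + 8·8·8 + 1·3·0 + 4·9·3 + 1·4·8 = 1372 ≡ 8.
  α_i^2 mod 11 = [1, 9, 9, 4, 5].
  S_2 = Σ v_i α_i^2 r_i = 8·1·9 + 8·9·8 + 1·9·0 + 4·4·3 + 1·5·8 = 736 ≡ 10.
  S = (2, 8, 10) ≠ 0, so r is not a codeword (an error is present).
Step 3: locate the error. For a single error e at position i, S_ℓ = v_i·e·α_i^ℓ, so α_err = S_1/S_0.
  S_0^{−1} = 2^{−1} = 6 (mod 11), so α_err = 8·6 = 48 ≡ 4 = α_5. Error position i = 5.
  Consistency check: S_2/S_1 = 10·7 = 70 ≡ 4 = α_err ✓ (single-error assumption holds).
Step 4: error magnitude e = S_0/v_5 = S_0·∏_{j≠5}(α_5 − α_j) = 2·1 = 2 ≡ 2 (mod 11).
Step 5: correct position 5: c_5 = r_5 − e = 8 − 2 ≡ 6 (mod 11). Hence c = [9, 8, 0, 3, 6].
  Check: interpolating c through the α_i gives m(x) = 4 + 6·x (degree < 2) with m(α_i) = c_i for every i, so c is indeed a codeword.


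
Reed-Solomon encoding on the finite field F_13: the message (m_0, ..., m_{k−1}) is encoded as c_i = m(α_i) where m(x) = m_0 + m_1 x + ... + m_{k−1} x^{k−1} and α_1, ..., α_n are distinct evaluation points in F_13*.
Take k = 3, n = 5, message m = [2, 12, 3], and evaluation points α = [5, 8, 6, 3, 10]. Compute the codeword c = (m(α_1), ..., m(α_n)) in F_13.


c = [7, 4, 0, 0, 6]

Message polynomial: m(x) = 2 + 12·x + 3·x^2 (mod 13).
For each evaluation point α_i, compute m(α_i) mod 13:
  α_1 = 5: Horner steps 3 → 1 → 7, so m(5) = 7.
  α_2 = 8: Horner steps 3 → 10 → 4, so m(8) = 4.
  α_3 = 6: Horner steps 3 → 4 → 0, so m(6) = 0.
  α_4 = 3: Horner steps 3 → 8 → 0, so m(3) = 0.
  α_5 = 10: Horner steps 3 → 3 → 6, so m(10) = 6.
Codeword c = [7, 4, 0, 0, 6] ∈ F_13^5.


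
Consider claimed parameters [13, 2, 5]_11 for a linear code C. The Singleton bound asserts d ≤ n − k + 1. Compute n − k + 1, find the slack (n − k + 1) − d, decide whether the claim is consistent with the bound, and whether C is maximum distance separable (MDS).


Singleton RHS = n − k + 1 = 12, slack = 7, bound satisfied, not MDS.

Singleton bound: d ≤ n − k + 1.
Here n = 13, k = 2, so n − k + 1 = 12.
Given d = 5, check d ≤ 12: YES.
Slack = (n − k + 1) − d = 7.
The code is NOT MDS (slack = 7 > 0).
Description: the claimed parameters are [13, 2, 5]_11; such a code would be non-MDS.


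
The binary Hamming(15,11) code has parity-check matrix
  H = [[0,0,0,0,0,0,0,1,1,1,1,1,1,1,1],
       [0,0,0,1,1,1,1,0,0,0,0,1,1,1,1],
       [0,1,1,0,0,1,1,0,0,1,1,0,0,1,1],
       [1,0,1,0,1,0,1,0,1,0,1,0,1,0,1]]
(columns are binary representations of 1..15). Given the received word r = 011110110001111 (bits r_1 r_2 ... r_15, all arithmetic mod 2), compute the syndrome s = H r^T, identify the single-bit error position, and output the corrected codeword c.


s = (1, 1, 1, 1)^T, error position = 15, corrected codeword c = 011110110001110

Compute s = H r^T mod 2 one row at a time:
  s_1 = 1 + 0 + 0 + 0 + 1 + 1 + 1 + 1 = 5 ≡ 1 (mod 2).
  s_2 = 1 + 1 + 0 + 1 + 1 + 1 + 1 + 1 = 7 ≡ 1 (mod 2).
  s_3 = 1 + 1 + 0 + 1 + 0 + 0 + 1 + 1 = 5 ≡ 1 (mod 2).
  s_4 = 0 + 1 + 1 + 1 + 0 + 0 + 1 + 1 = 5 ≡ 1 (mod 2).
s = (1, 1, 1, 1)^T — this equals column 15 of H (binary 1111), so error is at position 15.
Correct: flip bit 15 of r = 011110110001111 to get c = 011110110001110.


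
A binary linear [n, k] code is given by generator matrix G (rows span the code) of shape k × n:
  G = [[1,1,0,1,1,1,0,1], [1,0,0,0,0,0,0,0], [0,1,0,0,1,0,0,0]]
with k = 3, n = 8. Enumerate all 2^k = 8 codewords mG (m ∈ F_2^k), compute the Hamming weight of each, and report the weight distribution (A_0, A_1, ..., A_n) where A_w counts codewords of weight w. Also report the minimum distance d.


Weight distribution: A_0 = 1, A_1 = 1, A_2 = 1, A_3 = 2, A_4 = 1, A_5 = 1, A_6 = 1. Minimum distance d = 1.

Enumerate all 2^3 = 8 messages m ∈ F_2^3.
For each, compute codeword c = mG in F_2^8, then tally its weight.
  m = 000 → c = 00000000, weight = 0.
  m = 100 → c = 11011101, weight = 6.
  m = 010 → c = 10000000, weight = 1.
  m = 110 → c = 01011101, weight = 5.
  m = 001 → c = 01001000, weight = 2.
  m = 101 → c = 10010101, weight = 4.
  m = 011 → c = 11001000, weight = 3.
  m = 111 → c = 00010101, weight = 3.
Tally weights:
  weight 0: 1 codewords.
  weight 1: 1 codewords.
  weight 2: 1 codewords.
  weight 3: 2 codewords.
  weight 4: 1 codewords.
  weight 5: 1 codewords.
  weight 6: 1 codewords.
Minimum distance d = smallest w > 0 with A_w > 0 = 1.
Sanity: Σ A_w = 8 = 2^3 = 8 ✓.


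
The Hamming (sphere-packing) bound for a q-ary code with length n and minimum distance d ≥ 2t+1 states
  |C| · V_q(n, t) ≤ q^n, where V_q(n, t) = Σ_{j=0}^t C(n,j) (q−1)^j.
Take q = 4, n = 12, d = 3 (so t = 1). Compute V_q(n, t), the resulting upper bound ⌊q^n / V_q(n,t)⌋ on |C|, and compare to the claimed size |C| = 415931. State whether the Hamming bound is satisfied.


V_q(n, t) = 37, q^n = 16777216, Hamming bound = 453438, |C| = 415931 ≤ bound (satisfied).

Step 1: Compute V_q(n, t) = Σ_{j=0}^1 C(n, j) (q−1)^j.
  j = 0: C(12,0)·(3)^0 = 1·1 = 1.
  j = 1: C(12,1)·(3)^1 = 12·3 = 36.
  V_q(n, t) = 1 + 36 = 37.
Step 2: q^n = 4^12 = 16777216.
Step 3: Hamming bound ⌊q^n / V_q(n,t)⌋ = ⌊16777216/37⌋ = 453438.
Step 4: Compare |C| = 415931 to 453438: satisfied.
The claimed |C| lies below the Hamming bound.


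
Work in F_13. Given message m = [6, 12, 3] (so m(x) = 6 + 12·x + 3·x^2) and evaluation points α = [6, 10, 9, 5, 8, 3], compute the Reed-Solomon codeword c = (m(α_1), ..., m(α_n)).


c = [4, 10, 6, 11, 8, 4]

Message polynomial: m(x) = 6 + 12·x + 3·x^2 (mod 13).
For each evaluation point α_i, compute m(α_i) mod 13:
  α_1 = 6: Horner steps 3 → 4 → 4, so m(6) = 4.
  α_2 = 10: Horner steps 3 → 3 → 10, so m(10) = 10.
  α_3 = 9: Horner steps 3 → 0 → 6, so m(9) = 6.
  α_4 = 5: Horner steps 3 → 1 → 11, so m(5) = 11.
  α_5 = 8: Horner steps 3 → 10 → 8, so m(8) = 8.
  α_6 = 3: Horner steps 3 → 8 → 4, so m(3) = 4.
Codeword c = [4, 10, 6, 11, 8, 4] ∈ F_13^6.


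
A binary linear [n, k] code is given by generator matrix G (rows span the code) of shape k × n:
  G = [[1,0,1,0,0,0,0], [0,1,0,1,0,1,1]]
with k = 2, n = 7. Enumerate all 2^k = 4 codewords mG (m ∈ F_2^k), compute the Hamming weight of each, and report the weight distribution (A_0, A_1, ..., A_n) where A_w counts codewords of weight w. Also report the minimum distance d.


Weight distribution: A_0 = 1, A_2 = 1, A_4 = 1, A_6 = 1. Minimum distance d = 2.

Enumerate all 2^2 = 4 messages m ∈ F_2^2.
For each, compute codeword c = mG in F_2^7, then tally its weight.
  m = 00 → c = 0000000, weight = 0.
  m = 10 → c = 1010000, weight = 2.
  m = 01 → c = 0101011, weight = 4.
  m = 11 → c = 1111011, weight = 6.
Tally weights:
  weight 0: 1 codewords.
  weight 2: 1 codewords.
  weight 4: 1 codewords.
  weight 6: 1 codewords.
Minimum distance d = smallest w > 0 with A_w > 0 = 2.
Sanity: Σ A_w = 4 = 2^2 = 4 ✓.


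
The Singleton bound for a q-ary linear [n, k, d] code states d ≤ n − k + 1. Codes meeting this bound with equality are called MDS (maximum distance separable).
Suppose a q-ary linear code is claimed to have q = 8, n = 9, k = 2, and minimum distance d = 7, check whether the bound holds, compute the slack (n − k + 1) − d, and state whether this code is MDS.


Singleton RHS = n − k + 1 = 8, slack = 1, bound satisfied, not MDS.

Singleton bound: d ≤ n − k + 1.
Here n = 9, k = 2, so n − k + 1 = 8.
Given d = 7, check d ≤ 8: YES.
Slack = (n − k + 1) − d = 1.
The code is NOT MDS (slack = 1 > 0).
Description: the claimed parameters are [9, 2, 7]_8; such a code would be non-MDS.


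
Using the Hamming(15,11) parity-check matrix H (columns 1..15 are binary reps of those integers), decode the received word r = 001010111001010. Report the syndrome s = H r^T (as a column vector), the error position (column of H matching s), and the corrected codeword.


s = (0, 0, 1, 0)^T, error position = 2, corrected codeword c = 011010111001010

Compute s = H r^T mod 2 one row at a time:
  s_1 = 1 + 1 + 0 + 0 + 1 + 0 + 1 + 0 = 4 ≡ 0 (mod 2).
  s_2 = 0 + 1 + 0 + 1 + 1 + 0 + 1 + 0 = 4 ≡ 0 (mod 2).
  s_3 = 0 + 1 + 0 + 1 + 0 + 0 + 1 + 0 = 3 ≡ 1 (mod 2).
  s_4 = 0 + 1 + 1 + 1 + 1 + 0 + 0 + 0 = 4 ≡ 0 (mod 2).
s = (0, 0, 1, 0)^T — this equals column 2 of H (binary 0010), so error is at position 2.
Correct: flip bit 2 of r = 001010111001010 to get c = 011010111001010.


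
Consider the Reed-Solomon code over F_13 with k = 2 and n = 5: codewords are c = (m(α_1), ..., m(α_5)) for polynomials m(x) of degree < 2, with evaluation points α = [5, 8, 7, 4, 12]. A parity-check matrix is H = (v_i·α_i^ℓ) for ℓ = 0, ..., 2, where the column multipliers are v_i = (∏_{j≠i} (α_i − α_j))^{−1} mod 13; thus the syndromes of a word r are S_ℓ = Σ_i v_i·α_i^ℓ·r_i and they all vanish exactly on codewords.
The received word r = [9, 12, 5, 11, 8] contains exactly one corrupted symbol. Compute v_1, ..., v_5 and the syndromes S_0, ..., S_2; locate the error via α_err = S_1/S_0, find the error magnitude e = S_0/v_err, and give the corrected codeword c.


S = (12, 5, 1), error at position 2, error magnitude e = 9, c = [9, 3, 5, 11, 8].

Step 1: column multipliers v_i = (∏_{j≠i}(α_i − α_j))^{−1} mod 13.
  i = 1 (α = 5): (5−8)(5−7)(5−4)(5−12) = (−3)·(−2)·1·(−7) = −42 ≡ 10, so v_1 = 10^{−1} = 4 (mod 13).
  i = 2 (α = 8): (8−5)(8−7)(8−4)(8−12) = 3·1·4·(−4) = −48 ≡ 4, so v_2 = 4^{−1} = 10 (mod 13).
  i = 3 (α = 7): (7−5)(7−8)(7−4)(7−12) = 2·(−1)·3·(−5) = 30 ≡ 4, so v_3 = 4^{−1} = 10 (mod 13).
  i = 4 (α = 4): (4−5)(4−8)(4−7)(4−12) = (−1)·(−4)·(−3)·(−8) = 96 ≡ 5, so v_4 = 5^{−1} = 8 (mod 13).
  i = 5 (α = 12): (12−5)(12−8)(12−7)(12−4) = 7·4·5·8 = 1120 ≡ 2, so v_5 = 2^{−1} = 7 (mod 13).
  v = [4, 10, 10, 8, 7].
Step 2: syndromes of r = [9, 12, 5, 11, 8] (all sums mod 13).
  S_0 = Σ v_i r_i = 4·9 + 10·12 + 10·5 + 8·11 + 7·8 = 350 ≡ 12.
  S_1 = Σ v_i α_i r_i = 4·5·9 + 10·8·12 + 10·7·5 + 8·4·11 + 7·12·8 = 2514 ≡ 5.
  α_i^2 mod 13 = [12, 12, 10, 3, 1].
  S_2 = Σ v_i α_i^2 r_i = 4·12·9 + 10·12·12 + 10·10·5 + 8·3·11 + 7·1·8 = 2692 ≡ 1.
  S = (12, 5, 1) ≠ 0, so r is not a codeword (an error is present).
Step 3: locate the error. For a single error e at position i, S_ℓ = v_i·e·α_i^ℓ, so α_err = S_1/S_0.
  S_0^{−1} = 12^{−1} = 12 (mod 13), so α_err = 5·12 = 60 ≡ 8 = α_2. Error position i = 2.
  Consistency check: S_2/S_1 = 1·8 = 8 ≡ 8 = α_err ✓ (single-error assumption holds).
Step 4: error magnitude e = S_0/v_2 = S_0·∏_{j≠2}(α_2 − α_j) = 12·4 = 48 ≡ 9 (mod 13).
Step 5: correct position 2: c_2 = r_2 − e = 12 − 9 ≡ 3 (mod 13). Hence c = [9, 3, 5, 11, 8].
  Check: interpolating c through the α_i gives m(x) = 6 + 11·x (degree < 2) with m(α_i) = c_i for every i, so c is indeed a codeword.


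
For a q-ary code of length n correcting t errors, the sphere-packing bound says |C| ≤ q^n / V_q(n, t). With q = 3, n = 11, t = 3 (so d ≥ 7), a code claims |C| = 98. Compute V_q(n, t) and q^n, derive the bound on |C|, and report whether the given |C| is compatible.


V_q(n, t) = 1563, q^n = 177147, Hamming bound = 113, |C| = 98 ≤ bound (satisfied).

Step 1: Compute V_q(n, t) = Σ_{j=0}^3 C(n, j) (q−1)^j.
  j = 0: C(11,0)·(2)^0 = 1·1 = 1.
  j = 1: C(11,1)·(2)^1 = 11·2 = 22.
  j = 2: C(11,2)·(2)^2 = 55·4 = 220.
  j = 3: C(11,3)·(2)^3 = 165·8 = 1320.
  V_q(n, t) = 1 + 22 + 220 + 1320 = 1563.
Step 2: q^n = 3^11 = 177147.
Step 3: Hamming bound ⌊q^n / V_q(n,t)⌋ = ⌊177147/1563⌋ = 113.
Step 4: Compare |C| = 98 to 113: satisfied.
The claimed |C| lies below the Hamming bound.
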